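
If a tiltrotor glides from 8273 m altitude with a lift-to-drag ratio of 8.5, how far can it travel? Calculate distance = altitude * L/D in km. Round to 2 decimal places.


Step 1: Glide distance = altitude * L/D = 8273 * 8.5 = 70320.5 m
Step 2: Convert to km: 70320.5 / 1000 = 70.32 km

70.32


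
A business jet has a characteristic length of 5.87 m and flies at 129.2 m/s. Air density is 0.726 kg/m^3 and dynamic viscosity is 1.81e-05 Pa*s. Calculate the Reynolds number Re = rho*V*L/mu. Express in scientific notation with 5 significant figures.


Step 1: Numerator = rho * V * L = 0.726 * 129.2 * 5.87 = 550.601304
Step 2: Re = 550.601304 / 1.81e-05
Step 3: Re = 3.0420e+07

3.0420e+07


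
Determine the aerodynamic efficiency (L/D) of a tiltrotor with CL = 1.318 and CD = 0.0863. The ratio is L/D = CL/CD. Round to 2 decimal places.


Step 1: L/D = CL / CD = 1.318 / 0.0863
Step 2: L/D = 15.27

15.27


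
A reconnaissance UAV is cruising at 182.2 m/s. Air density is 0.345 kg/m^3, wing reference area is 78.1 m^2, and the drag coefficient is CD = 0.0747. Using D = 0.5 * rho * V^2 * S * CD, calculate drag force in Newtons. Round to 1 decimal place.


Step 1: Dynamic pressure q = 0.5 * 0.345 * 182.2^2 = 5726.4549 Pa
Step 2: Drag D = q * S * CD = 5726.4549 * 78.1 * 0.0747
Step 3: D = 33408.5 N

33408.5


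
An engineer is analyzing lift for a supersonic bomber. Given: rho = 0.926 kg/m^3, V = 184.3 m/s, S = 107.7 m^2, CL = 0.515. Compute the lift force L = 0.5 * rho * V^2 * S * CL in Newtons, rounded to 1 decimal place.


Step 1: Calculate dynamic pressure q = 0.5 * 0.926 * 184.3^2 = 0.5 * 0.926 * 33966.49 = 15726.4849 Pa
Step 2: Multiply by wing area and lift coefficient: L = 15726.4849 * 107.7 * 0.515
Step 3: L = 1693742.4205 * 0.515 = 872277.3 N

872277.3


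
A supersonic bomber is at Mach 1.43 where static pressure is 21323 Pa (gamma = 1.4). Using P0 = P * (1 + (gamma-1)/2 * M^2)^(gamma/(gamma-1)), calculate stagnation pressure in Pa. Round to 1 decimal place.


Step 1: (gamma-1)/2 * M^2 = 0.2 * 2.0449 = 0.40898
Step 2: 1 + 0.40898 = 1.40898
Step 3: Exponent gamma/(gamma-1) = 3.5
Step 4: P0 = 21323 * 1.40898^3.5 = 70797.1 Pa

70797.1


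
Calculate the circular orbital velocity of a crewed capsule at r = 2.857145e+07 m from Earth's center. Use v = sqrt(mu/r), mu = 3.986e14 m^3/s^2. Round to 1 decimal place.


Step 1: mu / r = 3.986e14 / 2.857145e+07 = 13950989.5368
Step 2: v = sqrt(13950989.5368) = 3735.1 m/s

3735.1


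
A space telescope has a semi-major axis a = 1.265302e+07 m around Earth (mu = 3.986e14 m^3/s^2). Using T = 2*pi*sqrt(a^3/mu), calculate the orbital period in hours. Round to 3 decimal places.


Step 1: a^3 / mu = 2.025735e+21 / 3.986e14 = 5.082124e+06
Step 2: sqrt(5.082124e+06) = 2254.3568 s
Step 3: T = 2*pi * 2254.3568 = 14164.54 s
Step 4: T in hours = 14164.54 / 3600 = 3.935 hours

3.935


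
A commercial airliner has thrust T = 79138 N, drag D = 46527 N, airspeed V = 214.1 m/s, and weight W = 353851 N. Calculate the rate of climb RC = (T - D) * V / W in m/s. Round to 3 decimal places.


Step 1: Excess thrust = T - D = 79138 - 46527 = 32611 N
Step 2: Excess power = 32611 * 214.1 = 6982015.1 W
Step 3: RC = 6982015.1 / 353851 = 19.732 m/s

19.732


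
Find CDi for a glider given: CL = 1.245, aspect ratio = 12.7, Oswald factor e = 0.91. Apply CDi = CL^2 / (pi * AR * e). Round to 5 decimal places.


Step 1: CL^2 = 1.245^2 = 1.550025
Step 2: pi * AR * e = 3.14159 * 12.7 * 0.91 = 36.307386
Step 3: CDi = 1.550025 / 36.307386 = 0.04269

0.04269


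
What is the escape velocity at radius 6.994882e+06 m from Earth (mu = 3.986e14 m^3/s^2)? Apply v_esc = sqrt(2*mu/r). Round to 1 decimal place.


Step 1: 2*mu/r = 2 * 3.986e14 / 6.994882e+06 = 113969041.9367
Step 2: v_esc = sqrt(113969041.9367) = 10675.6 m/s

10675.6


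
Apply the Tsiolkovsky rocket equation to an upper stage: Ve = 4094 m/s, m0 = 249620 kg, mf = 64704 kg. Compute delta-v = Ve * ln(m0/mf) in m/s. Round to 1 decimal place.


Step 1: Mass ratio m0/mf = 249620 / 64704 = 3.857876
Step 2: ln(3.857876) = 1.350117
Step 3: delta-v = 4094 * 1.350117 = 5527.4 m/s

5527.4


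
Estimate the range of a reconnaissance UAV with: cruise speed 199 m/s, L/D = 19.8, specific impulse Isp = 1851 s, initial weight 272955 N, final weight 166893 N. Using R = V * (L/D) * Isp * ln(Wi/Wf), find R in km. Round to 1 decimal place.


Step 1: Coefficient = V * (L/D) * Isp = 199 * 19.8 * 1851 = 7293310.2 m
Step 2: Wi/Wf = 272955 / 166893 = 1.635509
Step 3: ln(1.635509) = 0.491954
Step 4: R = 7293310.2 * 0.491954 = 3587973.5 m = 3588.0 km

3588.0


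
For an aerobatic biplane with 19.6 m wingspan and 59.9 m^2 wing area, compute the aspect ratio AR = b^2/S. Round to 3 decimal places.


Step 1: b^2 = 19.6^2 = 384.16
Step 2: AR = 384.16 / 59.9 = 6.413

6.413


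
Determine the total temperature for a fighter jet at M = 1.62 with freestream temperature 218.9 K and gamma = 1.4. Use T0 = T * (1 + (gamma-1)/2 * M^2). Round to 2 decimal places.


Step 1: (gamma-1)/2 = 0.2
Step 2: M^2 = 2.6244
Step 3: 1 + 0.2 * 2.6244 = 1.52488
Step 4: T0 = 218.9 * 1.52488 = 333.80 K

333.80


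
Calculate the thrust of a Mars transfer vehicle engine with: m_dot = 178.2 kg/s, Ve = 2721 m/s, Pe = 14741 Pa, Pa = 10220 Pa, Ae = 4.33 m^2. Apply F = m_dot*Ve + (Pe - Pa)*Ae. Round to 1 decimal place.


Step 1: Momentum thrust = m_dot * Ve = 178.2 * 2721 = 484882.2 N
Step 2: Pressure thrust = (Pe - Pa) * Ae = (14741 - 10220) * 4.33 = 19575.93 N
Step 3: Total thrust F = 484882.2 + 19575.93 = 504458.1 N

504458.1


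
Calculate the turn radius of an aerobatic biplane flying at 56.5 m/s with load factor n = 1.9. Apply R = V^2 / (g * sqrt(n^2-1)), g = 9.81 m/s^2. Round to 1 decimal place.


Step 1: V^2 = 56.5^2 = 3192.25
Step 2: n^2 - 1 = 1.9^2 - 1 = 2.61
Step 3: sqrt(2.61) = 1.615549
Step 4: R = 3192.25 / (9.81 * 1.615549) = 201.4 m

201.4


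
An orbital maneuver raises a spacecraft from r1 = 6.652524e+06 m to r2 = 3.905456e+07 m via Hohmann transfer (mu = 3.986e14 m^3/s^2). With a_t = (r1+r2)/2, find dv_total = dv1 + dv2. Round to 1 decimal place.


Step 1: Transfer semi-major axis a_t = (6.652524e+06 + 3.905456e+07) / 2 = 2.285354e+07 m
Step 2: v1 (circular at r1) = sqrt(mu/r1) = 7740.61 m/s
Step 3: v_t1 = sqrt(mu*(2/r1 - 1/a_t)) = 10118.93 m/s
Step 4: dv1 = |10118.93 - 7740.61| = 2378.31 m/s
Step 5: v2 (circular at r2) = 3194.72 m/s, v_t2 = 1723.65 m/s
Step 6: dv2 = |3194.72 - 1723.65| = 1471.07 m/s
Step 7: Total delta-v = 2378.31 + 1471.07 = 3849.4 m/s

3849.4


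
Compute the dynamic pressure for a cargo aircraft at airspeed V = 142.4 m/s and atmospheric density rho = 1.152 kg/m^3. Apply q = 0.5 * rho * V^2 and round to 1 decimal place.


Step 1: V^2 = 142.4^2 = 20277.76
Step 2: q = 0.5 * 1.152 * 20277.76
Step 3: q = 11680.0 Pa

11680.0


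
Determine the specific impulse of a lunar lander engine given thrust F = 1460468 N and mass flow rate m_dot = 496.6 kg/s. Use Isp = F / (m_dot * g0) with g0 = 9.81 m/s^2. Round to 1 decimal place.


Step 1: m_dot * g0 = 496.6 * 9.81 = 4871.65
Step 2: Isp = 1460468 / 4871.65 = 299.8 s

299.8


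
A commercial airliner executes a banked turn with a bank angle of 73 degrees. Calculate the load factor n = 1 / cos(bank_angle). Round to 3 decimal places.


Step 1: Convert 73 degrees to radians = 1.27409
Step 2: cos(73 deg) = 0.292372
Step 3: n = 1 / 0.292372 = 3.420

3.420


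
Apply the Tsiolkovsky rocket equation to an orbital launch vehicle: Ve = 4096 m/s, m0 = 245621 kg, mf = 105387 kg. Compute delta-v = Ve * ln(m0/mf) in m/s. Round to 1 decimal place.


Step 1: Mass ratio m0/mf = 245621 / 105387 = 2.330657
Step 2: ln(2.330657) = 0.84615
Step 3: delta-v = 4096 * 0.84615 = 3465.8 m/s

3465.8


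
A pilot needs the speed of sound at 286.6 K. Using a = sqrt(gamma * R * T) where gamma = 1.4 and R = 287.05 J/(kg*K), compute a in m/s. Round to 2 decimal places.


Step 1: gamma * R * T = 1.4 * 287.05 * 286.6 = 115175.942
Step 2: a = sqrt(115175.942) = 339.38 m/s

339.38


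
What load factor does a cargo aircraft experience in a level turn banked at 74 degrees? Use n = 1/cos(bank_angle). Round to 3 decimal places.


Step 1: Convert 74 degrees to radians = 1.291544
Step 2: cos(74 deg) = 0.275637
Step 3: n = 1 / 0.275637 = 3.628

3.628


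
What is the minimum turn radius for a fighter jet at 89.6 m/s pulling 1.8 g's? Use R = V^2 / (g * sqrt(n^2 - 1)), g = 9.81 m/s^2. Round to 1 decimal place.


Step 1: V^2 = 89.6^2 = 8028.16
Step 2: n^2 - 1 = 1.8^2 - 1 = 2.24
Step 3: sqrt(2.24) = 1.496663
Step 4: R = 8028.16 / (9.81 * 1.496663) = 546.8 m

546.8


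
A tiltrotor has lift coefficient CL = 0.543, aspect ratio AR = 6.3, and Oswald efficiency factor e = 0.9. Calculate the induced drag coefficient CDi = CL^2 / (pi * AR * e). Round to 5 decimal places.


Step 1: CL^2 = 0.543^2 = 0.294849
Step 2: pi * AR * e = 3.14159 * 6.3 * 0.9 = 17.81283
Step 3: CDi = 0.294849 / 17.81283 = 0.01655

0.01655


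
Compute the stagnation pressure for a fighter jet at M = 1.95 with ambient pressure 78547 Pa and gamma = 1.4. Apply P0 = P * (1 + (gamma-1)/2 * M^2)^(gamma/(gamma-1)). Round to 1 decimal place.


Step 1: (gamma-1)/2 * M^2 = 0.2 * 3.8025 = 0.7605
Step 2: 1 + 0.7605 = 1.7605
Step 3: Exponent gamma/(gamma-1) = 3.5
Step 4: P0 = 78547 * 1.7605^3.5 = 568664.0 Pa

568664.0


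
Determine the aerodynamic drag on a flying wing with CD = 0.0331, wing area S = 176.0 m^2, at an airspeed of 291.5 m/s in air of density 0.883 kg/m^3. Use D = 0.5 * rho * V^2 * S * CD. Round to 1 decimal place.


Step 1: Dynamic pressure q = 0.5 * 0.883 * 291.5^2 = 37515.2484 Pa
Step 2: Drag D = q * S * CD = 37515.2484 * 176.0 * 0.0331
Step 3: D = 218548.8 N

218548.8


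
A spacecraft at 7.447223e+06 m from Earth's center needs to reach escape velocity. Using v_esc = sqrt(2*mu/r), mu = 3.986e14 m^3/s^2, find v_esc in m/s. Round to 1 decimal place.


Step 1: 2*mu/r = 2 * 3.986e14 / 7.447223e+06 = 107046613.2141
Step 2: v_esc = sqrt(107046613.2141) = 10346.3 m/s

10346.3


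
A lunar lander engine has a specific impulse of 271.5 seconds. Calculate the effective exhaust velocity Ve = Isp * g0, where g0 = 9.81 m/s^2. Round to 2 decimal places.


Step 1: Ve = Isp * g0 = 271.5 * 9.81
Step 2: Ve = 2663.42 m/s

2663.42


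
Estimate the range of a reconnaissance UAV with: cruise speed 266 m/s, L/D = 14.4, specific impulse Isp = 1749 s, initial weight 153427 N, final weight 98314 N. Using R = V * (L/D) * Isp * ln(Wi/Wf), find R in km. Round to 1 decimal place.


Step 1: Coefficient = V * (L/D) * Isp = 266 * 14.4 * 1749 = 6699369.6 m
Step 2: Wi/Wf = 153427 / 98314 = 1.560581
Step 3: ln(1.560581) = 0.445058
Step 4: R = 6699369.6 * 0.445058 = 2981611.0 m = 2981.6 km

2981.6


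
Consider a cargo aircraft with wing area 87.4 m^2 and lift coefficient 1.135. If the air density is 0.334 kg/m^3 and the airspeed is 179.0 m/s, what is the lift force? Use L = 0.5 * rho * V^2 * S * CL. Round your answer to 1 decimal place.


Step 1: Calculate dynamic pressure q = 0.5 * 0.334 * 179.0^2 = 0.5 * 0.334 * 32041.0 = 5350.847 Pa
Step 2: Multiply by wing area and lift coefficient: L = 5350.847 * 87.4 * 1.135
Step 3: L = 467664.0278 * 1.135 = 530798.7 N

530798.7


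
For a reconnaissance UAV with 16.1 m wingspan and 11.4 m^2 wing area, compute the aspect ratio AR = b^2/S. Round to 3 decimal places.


Step 1: b^2 = 16.1^2 = 259.21
Step 2: AR = 259.21 / 11.4 = 22.738

22.738


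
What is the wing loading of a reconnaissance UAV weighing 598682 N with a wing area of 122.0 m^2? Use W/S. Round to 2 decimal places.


Step 1: Wing loading = W / S = 598682 / 122.0
Step 2: Wing loading = 4907.23 N/m^2

4907.23


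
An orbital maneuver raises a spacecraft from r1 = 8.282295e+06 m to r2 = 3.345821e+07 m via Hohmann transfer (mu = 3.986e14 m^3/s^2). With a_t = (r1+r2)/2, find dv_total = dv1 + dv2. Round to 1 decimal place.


Step 1: Transfer semi-major axis a_t = (8.282295e+06 + 3.345821e+07) / 2 = 2.087025e+07 m
Step 2: v1 (circular at r1) = sqrt(mu/r1) = 6937.35 m/s
Step 3: v_t1 = sqrt(mu*(2/r1 - 1/a_t)) = 8783.77 m/s
Step 4: dv1 = |8783.77 - 6937.35| = 1846.42 m/s
Step 5: v2 (circular at r2) = 3451.57 m/s, v_t2 = 2174.35 m/s
Step 6: dv2 = |3451.57 - 2174.35| = 1277.23 m/s
Step 7: Total delta-v = 1846.42 + 1277.23 = 3123.6 m/s

3123.6


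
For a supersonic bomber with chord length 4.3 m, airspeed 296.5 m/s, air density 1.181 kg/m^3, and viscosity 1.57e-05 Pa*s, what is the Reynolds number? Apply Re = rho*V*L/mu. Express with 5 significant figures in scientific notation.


Step 1: Numerator = rho * V * L = 1.181 * 296.5 * 4.3 = 1505.71595
Step 2: Re = 1505.71595 / 1.57e-05
Step 3: Re = 9.5905e+07

9.5905e+07


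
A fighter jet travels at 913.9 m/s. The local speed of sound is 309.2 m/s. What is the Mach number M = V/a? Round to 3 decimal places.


Step 1: M = V / a = 913.9 / 309.2
Step 2: M = 2.956

2.956


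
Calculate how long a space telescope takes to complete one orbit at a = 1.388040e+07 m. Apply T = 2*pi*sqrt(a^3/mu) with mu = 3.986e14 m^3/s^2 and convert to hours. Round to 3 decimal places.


Step 1: a^3 / mu = 2.674274e+21 / 3.986e14 = 6.709168e+06
Step 2: sqrt(6.709168e+06) = 2590.2061 s
Step 3: T = 2*pi * 2590.2061 = 16274.75 s
Step 4: T in hours = 16274.75 / 3600 = 4.521 hours

4.521


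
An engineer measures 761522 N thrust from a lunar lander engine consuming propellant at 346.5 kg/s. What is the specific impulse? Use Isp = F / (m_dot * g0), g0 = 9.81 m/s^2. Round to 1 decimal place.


Step 1: m_dot * g0 = 346.5 * 9.81 = 3399.16
Step 2: Isp = 761522 / 3399.16 = 224.0 s

224.0


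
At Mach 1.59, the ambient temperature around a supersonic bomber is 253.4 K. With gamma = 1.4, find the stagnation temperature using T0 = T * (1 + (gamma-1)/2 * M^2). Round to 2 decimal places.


Step 1: (gamma-1)/2 = 0.2
Step 2: M^2 = 2.5281
Step 3: 1 + 0.2 * 2.5281 = 1.50562
Step 4: T0 = 253.4 * 1.50562 = 381.52 K

381.52


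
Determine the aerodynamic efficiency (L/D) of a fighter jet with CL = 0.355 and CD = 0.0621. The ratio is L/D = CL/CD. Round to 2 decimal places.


Step 1: L/D = CL / CD = 0.355 / 0.0621
Step 2: L/D = 5.72

5.72


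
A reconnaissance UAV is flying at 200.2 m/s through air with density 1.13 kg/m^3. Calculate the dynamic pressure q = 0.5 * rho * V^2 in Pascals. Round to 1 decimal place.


Step 1: V^2 = 200.2^2 = 40080.04
Step 2: q = 0.5 * 1.13 * 40080.04
Step 3: q = 22645.2 Pa

22645.2


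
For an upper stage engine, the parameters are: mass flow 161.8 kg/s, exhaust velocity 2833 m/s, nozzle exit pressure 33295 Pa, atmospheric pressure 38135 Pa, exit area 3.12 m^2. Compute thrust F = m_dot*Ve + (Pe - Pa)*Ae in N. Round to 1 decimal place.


Step 1: Momentum thrust = m_dot * Ve = 161.8 * 2833 = 458379.4 N
Step 2: Pressure thrust = (Pe - Pa) * Ae = (33295 - 38135) * 3.12 = -15100.80 N
Step 3: Total thrust F = 458379.4 + -15100.80 = 443278.6 N

443278.6


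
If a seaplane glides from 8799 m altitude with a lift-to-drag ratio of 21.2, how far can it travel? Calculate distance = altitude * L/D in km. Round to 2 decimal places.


Step 1: Glide distance = altitude * L/D = 8799 * 21.2 = 186538.8 m
Step 2: Convert to km: 186538.8 / 1000 = 186.54 km

186.54


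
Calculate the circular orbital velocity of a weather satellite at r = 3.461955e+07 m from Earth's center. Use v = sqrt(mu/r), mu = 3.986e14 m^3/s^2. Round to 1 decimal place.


Step 1: mu / r = 3.986e14 / 3.461955e+07 = 11513725.6261
Step 2: v = sqrt(11513725.6261) = 3393.2 m/s

3393.2


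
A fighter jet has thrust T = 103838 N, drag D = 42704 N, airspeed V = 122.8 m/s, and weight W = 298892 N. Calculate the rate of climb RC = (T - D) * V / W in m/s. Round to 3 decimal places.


Step 1: Excess thrust = T - D = 103838 - 42704 = 61134 N
Step 2: Excess power = 61134 * 122.8 = 7507255.2 W
Step 3: RC = 7507255.2 / 298892 = 25.117 m/s

25.117


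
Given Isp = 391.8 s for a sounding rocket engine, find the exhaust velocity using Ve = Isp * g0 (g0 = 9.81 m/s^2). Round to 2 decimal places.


Step 1: Ve = Isp * g0 = 391.8 * 9.81
Step 2: Ve = 3843.56 m/s

3843.56


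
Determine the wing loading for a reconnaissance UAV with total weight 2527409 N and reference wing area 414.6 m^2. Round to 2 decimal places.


Step 1: Wing loading = W / S = 2527409 / 414.6
Step 2: Wing loading = 6096.02 N/m^2

6096.02


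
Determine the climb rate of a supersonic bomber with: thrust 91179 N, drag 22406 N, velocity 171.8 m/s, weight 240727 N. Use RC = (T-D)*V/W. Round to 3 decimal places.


Step 1: Excess thrust = T - D = 91179 - 22406 = 68773 N
Step 2: Excess power = 68773 * 171.8 = 11815201.4 W
Step 3: RC = 11815201.4 / 240727 = 49.081 m/s

49.081


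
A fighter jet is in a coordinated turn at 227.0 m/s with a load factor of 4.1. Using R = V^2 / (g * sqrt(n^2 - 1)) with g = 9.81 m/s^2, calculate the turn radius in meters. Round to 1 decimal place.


Step 1: V^2 = 227.0^2 = 51529.0
Step 2: n^2 - 1 = 4.1^2 - 1 = 15.81
Step 3: sqrt(15.81) = 3.976179
Step 4: R = 51529.0 / (9.81 * 3.976179) = 1321.0 m

1321.0


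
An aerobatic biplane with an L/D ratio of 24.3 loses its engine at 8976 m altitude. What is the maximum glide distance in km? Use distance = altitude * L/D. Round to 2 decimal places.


Step 1: Glide distance = altitude * L/D = 8976 * 24.3 = 218116.8 m
Step 2: Convert to km: 218116.8 / 1000 = 218.12 km

218.12


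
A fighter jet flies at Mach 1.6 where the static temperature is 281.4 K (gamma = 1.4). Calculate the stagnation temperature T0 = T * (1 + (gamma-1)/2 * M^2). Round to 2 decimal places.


Step 1: (gamma-1)/2 = 0.2
Step 2: M^2 = 2.56
Step 3: 1 + 0.2 * 2.56 = 1.512
Step 4: T0 = 281.4 * 1.512 = 425.48 K

425.48


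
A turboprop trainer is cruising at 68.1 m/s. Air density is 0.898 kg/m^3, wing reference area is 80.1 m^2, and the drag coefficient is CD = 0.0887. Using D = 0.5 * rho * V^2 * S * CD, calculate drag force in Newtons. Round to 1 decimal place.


Step 1: Dynamic pressure q = 0.5 * 0.898 * 68.1^2 = 2082.2869 Pa
Step 2: Drag D = q * S * CD = 2082.2869 * 80.1 * 0.0887
Step 3: D = 14794.4 N

14794.4


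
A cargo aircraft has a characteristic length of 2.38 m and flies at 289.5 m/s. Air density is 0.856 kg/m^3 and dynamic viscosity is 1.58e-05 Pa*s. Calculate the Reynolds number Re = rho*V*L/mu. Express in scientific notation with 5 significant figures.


Step 1: Numerator = rho * V * L = 0.856 * 289.5 * 2.38 = 589.79256
Step 2: Re = 589.79256 / 1.58e-05
Step 3: Re = 3.7329e+07

3.7329e+07


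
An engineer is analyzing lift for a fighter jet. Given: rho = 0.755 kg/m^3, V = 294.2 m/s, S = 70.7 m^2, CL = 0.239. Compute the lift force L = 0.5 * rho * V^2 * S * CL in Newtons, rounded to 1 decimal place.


Step 1: Calculate dynamic pressure q = 0.5 * 0.755 * 294.2^2 = 0.5 * 0.755 * 86553.64 = 32673.9991 Pa
Step 2: Multiply by wing area and lift coefficient: L = 32673.9991 * 70.7 * 0.239
Step 3: L = 2310051.7364 * 0.239 = 552102.4 N

552102.4


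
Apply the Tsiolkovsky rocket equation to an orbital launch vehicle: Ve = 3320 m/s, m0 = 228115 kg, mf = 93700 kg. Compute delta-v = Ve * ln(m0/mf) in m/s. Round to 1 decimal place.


Step 1: Mass ratio m0/mf = 228115 / 93700 = 2.434525
Step 2: ln(2.434525) = 0.889752
Step 3: delta-v = 3320 * 0.889752 = 2954.0 m/s

2954.0


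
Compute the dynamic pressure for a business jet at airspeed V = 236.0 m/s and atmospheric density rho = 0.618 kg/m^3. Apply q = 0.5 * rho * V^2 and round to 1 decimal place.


Step 1: V^2 = 236.0^2 = 55696.0
Step 2: q = 0.5 * 0.618 * 55696.0
Step 3: q = 17210.1 Pa

17210.1


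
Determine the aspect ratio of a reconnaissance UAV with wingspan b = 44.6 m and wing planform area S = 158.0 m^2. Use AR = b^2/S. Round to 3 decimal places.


Step 1: b^2 = 44.6^2 = 1989.16
Step 2: AR = 1989.16 / 158.0 = 12.590

12.590


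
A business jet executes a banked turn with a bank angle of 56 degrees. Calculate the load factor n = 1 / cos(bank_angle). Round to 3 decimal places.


Step 1: Convert 56 degrees to radians = 0.977384
Step 2: cos(56 deg) = 0.559193
Step 3: n = 1 / 0.559193 = 1.788

1.788


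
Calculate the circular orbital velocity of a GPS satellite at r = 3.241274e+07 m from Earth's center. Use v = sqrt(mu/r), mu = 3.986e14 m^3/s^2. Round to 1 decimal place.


Step 1: mu / r = 3.986e14 / 3.241274e+07 = 12297633.5848
Step 2: v = sqrt(12297633.5848) = 3506.8 m/s

3506.8


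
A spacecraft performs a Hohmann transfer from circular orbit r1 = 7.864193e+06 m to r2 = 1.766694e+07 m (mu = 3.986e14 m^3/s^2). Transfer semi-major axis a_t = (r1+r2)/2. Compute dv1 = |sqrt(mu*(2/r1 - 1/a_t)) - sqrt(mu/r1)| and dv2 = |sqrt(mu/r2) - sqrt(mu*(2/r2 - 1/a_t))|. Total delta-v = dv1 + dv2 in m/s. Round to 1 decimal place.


Step 1: Transfer semi-major axis a_t = (7.864193e+06 + 1.766694e+07) / 2 = 1.276557e+07 m
Step 2: v1 (circular at r1) = sqrt(mu/r1) = 7119.37 m/s
Step 3: v_t1 = sqrt(mu*(2/r1 - 1/a_t)) = 8375.33 m/s
Step 4: dv1 = |8375.33 - 7119.37| = 1255.96 m/s
Step 5: v2 (circular at r2) = 4749.94 m/s, v_t2 = 3728.16 m/s
Step 6: dv2 = |4749.94 - 3728.16| = 1021.77 m/s
Step 7: Total delta-v = 1255.96 + 1021.77 = 2277.7 m/s

2277.7


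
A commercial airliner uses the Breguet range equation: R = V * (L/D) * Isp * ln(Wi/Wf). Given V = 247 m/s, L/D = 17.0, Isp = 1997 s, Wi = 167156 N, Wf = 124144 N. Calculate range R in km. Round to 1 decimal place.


Step 1: Coefficient = V * (L/D) * Isp = 247 * 17.0 * 1997 = 8385403.0 m
Step 2: Wi/Wf = 167156 / 124144 = 1.346469
Step 3: ln(1.346469) = 0.297485
Step 4: R = 8385403.0 * 0.297485 = 2494534.3 m = 2494.5 km

2494.5


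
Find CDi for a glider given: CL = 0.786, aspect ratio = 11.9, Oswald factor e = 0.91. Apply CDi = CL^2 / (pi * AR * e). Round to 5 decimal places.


Step 1: CL^2 = 0.786^2 = 0.617796
Step 2: pi * AR * e = 3.14159 * 11.9 * 0.91 = 34.020307
Step 3: CDi = 0.617796 / 34.020307 = 0.01816

0.01816


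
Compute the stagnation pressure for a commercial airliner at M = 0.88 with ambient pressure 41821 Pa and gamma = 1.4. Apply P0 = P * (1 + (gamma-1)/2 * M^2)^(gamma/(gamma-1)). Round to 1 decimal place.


Step 1: (gamma-1)/2 * M^2 = 0.2 * 0.7744 = 0.15488
Step 2: 1 + 0.15488 = 1.15488
Step 3: Exponent gamma/(gamma-1) = 3.5
Step 4: P0 = 41821 * 1.15488^3.5 = 69226.7 Pa

69226.7


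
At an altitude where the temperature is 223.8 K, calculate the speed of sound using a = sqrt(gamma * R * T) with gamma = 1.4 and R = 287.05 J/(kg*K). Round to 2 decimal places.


Step 1: gamma * R * T = 1.4 * 287.05 * 223.8 = 89938.506
Step 2: a = sqrt(89938.506) = 299.90 m/s

299.90


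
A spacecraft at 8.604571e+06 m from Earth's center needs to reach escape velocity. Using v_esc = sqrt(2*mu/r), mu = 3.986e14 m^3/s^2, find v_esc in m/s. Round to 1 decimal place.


Step 1: 2*mu/r = 2 * 3.986e14 / 8.604571e+06 = 92648430.7004
Step 2: v_esc = sqrt(92648430.7004) = 9625.4 m/s

9625.4


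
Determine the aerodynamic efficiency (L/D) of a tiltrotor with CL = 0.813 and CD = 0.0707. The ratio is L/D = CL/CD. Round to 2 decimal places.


Step 1: L/D = CL / CD = 0.813 / 0.0707
Step 2: L/D = 11.50

11.50


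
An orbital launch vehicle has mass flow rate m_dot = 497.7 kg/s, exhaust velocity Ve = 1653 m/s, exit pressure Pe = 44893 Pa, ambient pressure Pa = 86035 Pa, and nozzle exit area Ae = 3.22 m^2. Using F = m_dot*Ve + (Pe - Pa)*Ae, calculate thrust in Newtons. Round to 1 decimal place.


Step 1: Momentum thrust = m_dot * Ve = 497.7 * 1653 = 822698.1 N
Step 2: Pressure thrust = (Pe - Pa) * Ae = (44893 - 86035) * 3.22 = -132477.24 N
Step 3: Total thrust F = 822698.1 + -132477.24 = 690220.9 N

690220.9


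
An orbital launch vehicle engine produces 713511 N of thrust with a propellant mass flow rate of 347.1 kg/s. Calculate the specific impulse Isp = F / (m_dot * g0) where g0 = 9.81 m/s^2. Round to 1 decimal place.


Step 1: m_dot * g0 = 347.1 * 9.81 = 3405.05
Step 2: Isp = 713511 / 3405.05 = 209.5 s

209.5


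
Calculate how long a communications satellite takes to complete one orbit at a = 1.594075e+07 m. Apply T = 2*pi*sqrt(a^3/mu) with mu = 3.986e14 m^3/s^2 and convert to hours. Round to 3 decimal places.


Step 1: a^3 / mu = 4.050664e+21 / 3.986e14 = 1.016223e+07
Step 2: sqrt(1.016223e+07) = 3187.825 s
Step 3: T = 2*pi * 3187.825 = 20029.7 s
Step 4: T in hours = 20029.7 / 3600 = 5.564 hours

5.564


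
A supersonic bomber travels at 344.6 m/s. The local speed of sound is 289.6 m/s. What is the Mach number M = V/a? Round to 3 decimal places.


Step 1: M = V / a = 344.6 / 289.6
Step 2: M = 1.190

1.190


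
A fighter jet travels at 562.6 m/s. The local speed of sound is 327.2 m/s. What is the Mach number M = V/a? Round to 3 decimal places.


Step 1: M = V / a = 562.6 / 327.2
Step 2: M = 1.719

1.719


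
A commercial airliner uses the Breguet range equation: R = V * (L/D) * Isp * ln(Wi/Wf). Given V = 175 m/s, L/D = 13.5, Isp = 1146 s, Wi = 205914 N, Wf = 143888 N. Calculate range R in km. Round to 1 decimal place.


Step 1: Coefficient = V * (L/D) * Isp = 175 * 13.5 * 1146 = 2707425.0 m
Step 2: Wi/Wf = 205914 / 143888 = 1.431071
Step 3: ln(1.431071) = 0.358423
Step 4: R = 2707425.0 * 0.358423 = 970404.4 m = 970.4 km

970.4


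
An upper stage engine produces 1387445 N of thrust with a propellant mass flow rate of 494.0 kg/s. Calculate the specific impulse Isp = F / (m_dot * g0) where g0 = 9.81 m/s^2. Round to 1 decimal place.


Step 1: m_dot * g0 = 494.0 * 9.81 = 4846.14
Step 2: Isp = 1387445 / 4846.14 = 286.3 s

286.3


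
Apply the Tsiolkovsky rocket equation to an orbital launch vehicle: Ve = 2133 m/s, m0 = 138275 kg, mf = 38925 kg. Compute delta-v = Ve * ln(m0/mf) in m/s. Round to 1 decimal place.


Step 1: Mass ratio m0/mf = 138275 / 38925 = 3.552344
Step 2: ln(3.552344) = 1.267608
Step 3: delta-v = 2133 * 1.267608 = 2703.8 m/s

2703.8


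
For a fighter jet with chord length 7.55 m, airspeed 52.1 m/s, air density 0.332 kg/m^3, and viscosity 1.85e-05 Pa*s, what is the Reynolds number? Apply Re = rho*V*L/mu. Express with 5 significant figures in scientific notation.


Step 1: Numerator = rho * V * L = 0.332 * 52.1 * 7.55 = 130.59386
Step 2: Re = 130.59386 / 1.85e-05
Step 3: Re = 7.0591e+06

7.0591e+06


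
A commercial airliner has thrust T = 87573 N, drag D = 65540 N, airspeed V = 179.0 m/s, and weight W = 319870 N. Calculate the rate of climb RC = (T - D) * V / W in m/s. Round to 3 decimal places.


Step 1: Excess thrust = T - D = 87573 - 65540 = 22033 N
Step 2: Excess power = 22033 * 179.0 = 3943907.0 W
Step 3: RC = 3943907.0 / 319870 = 12.330 m/s

12.330


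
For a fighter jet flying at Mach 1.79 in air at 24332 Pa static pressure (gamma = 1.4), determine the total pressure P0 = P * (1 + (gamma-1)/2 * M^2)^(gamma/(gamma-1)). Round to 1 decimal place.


Step 1: (gamma-1)/2 * M^2 = 0.2 * 3.2041 = 0.64082
Step 2: 1 + 0.64082 = 1.64082
Step 3: Exponent gamma/(gamma-1) = 3.5
Step 4: P0 = 24332 * 1.64082^3.5 = 137686.4 Pa

137686.4


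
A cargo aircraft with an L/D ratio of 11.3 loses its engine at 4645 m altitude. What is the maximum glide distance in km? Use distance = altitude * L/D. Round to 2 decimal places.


Step 1: Glide distance = altitude * L/D = 4645 * 11.3 = 52488.5 m
Step 2: Convert to km: 52488.5 / 1000 = 52.49 km

52.49


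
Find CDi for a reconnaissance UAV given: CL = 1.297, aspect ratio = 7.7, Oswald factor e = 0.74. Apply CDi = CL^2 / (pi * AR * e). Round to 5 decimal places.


Step 1: CL^2 = 1.297^2 = 1.682209
Step 2: pi * AR * e = 3.14159 * 7.7 * 0.74 = 17.900795
Step 3: CDi = 1.682209 / 17.900795 = 0.09397

0.09397


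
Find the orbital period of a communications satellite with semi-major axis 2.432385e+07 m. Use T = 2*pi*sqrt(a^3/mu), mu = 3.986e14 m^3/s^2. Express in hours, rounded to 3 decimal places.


Step 1: a^3 / mu = 1.439120e+22 / 3.986e14 = 3.610436e+07
Step 2: sqrt(3.610436e+07) = 6008.6904 s
Step 3: T = 2*pi * 6008.6904 = 37753.72 s
Step 4: T in hours = 37753.72 / 3600 = 10.487 hours

10.487


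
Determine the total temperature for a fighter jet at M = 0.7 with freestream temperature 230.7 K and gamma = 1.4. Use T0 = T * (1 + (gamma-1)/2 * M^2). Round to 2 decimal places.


Step 1: (gamma-1)/2 = 0.2
Step 2: M^2 = 0.49
Step 3: 1 + 0.2 * 0.49 = 1.098
Step 4: T0 = 230.7 * 1.098 = 253.31 K

253.31


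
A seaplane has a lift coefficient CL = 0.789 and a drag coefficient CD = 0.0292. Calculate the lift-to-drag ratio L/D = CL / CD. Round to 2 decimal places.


Step 1: L/D = CL / CD = 0.789 / 0.0292
Step 2: L/D = 27.02

27.02


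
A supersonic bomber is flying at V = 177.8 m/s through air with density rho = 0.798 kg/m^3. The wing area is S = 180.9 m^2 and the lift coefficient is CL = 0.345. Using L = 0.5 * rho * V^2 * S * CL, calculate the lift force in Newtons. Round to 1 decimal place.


Step 1: Calculate dynamic pressure q = 0.5 * 0.798 * 177.8^2 = 0.5 * 0.798 * 31612.84 = 12613.5232 Pa
Step 2: Multiply by wing area and lift coefficient: L = 12613.5232 * 180.9 * 0.345
Step 3: L = 2281786.3396 * 0.345 = 787216.3 N

787216.3


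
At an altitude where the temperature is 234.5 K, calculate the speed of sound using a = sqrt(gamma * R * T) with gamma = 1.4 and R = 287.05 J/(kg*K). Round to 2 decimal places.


Step 1: gamma * R * T = 1.4 * 287.05 * 234.5 = 94238.515
Step 2: a = sqrt(94238.515) = 306.98 m/s

306.98


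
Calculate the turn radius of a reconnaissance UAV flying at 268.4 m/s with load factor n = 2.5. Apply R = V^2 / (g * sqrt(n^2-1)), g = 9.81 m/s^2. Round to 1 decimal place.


Step 1: V^2 = 268.4^2 = 72038.56
Step 2: n^2 - 1 = 2.5^2 - 1 = 5.25
Step 3: sqrt(5.25) = 2.291288
Step 4: R = 72038.56 / (9.81 * 2.291288) = 3204.9 m

3204.9


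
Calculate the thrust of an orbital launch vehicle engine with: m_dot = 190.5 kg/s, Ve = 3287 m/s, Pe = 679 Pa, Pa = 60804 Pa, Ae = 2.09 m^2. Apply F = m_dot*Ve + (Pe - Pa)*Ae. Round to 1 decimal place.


Step 1: Momentum thrust = m_dot * Ve = 190.5 * 3287 = 626173.5 N
Step 2: Pressure thrust = (Pe - Pa) * Ae = (679 - 60804) * 2.09 = -125661.25 N
Step 3: Total thrust F = 626173.5 + -125661.25 = 500512.3 N

500512.3


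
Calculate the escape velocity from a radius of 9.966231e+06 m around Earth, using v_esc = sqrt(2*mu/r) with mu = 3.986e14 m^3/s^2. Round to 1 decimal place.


Step 1: 2*mu/r = 2 * 3.986e14 / 9.966231e+06 = 79990118.6316
Step 2: v_esc = sqrt(79990118.6316) = 8943.7 m/s

8943.7


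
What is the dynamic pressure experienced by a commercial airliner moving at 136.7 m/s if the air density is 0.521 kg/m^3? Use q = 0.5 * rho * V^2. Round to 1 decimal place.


Step 1: V^2 = 136.7^2 = 18686.89
Step 2: q = 0.5 * 0.521 * 18686.89
Step 3: q = 4867.9 Pa

4867.9


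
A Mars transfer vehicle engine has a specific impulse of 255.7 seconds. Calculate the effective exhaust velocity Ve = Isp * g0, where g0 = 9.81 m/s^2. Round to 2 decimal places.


Step 1: Ve = Isp * g0 = 255.7 * 9.81
Step 2: Ve = 2508.42 m/s

2508.42


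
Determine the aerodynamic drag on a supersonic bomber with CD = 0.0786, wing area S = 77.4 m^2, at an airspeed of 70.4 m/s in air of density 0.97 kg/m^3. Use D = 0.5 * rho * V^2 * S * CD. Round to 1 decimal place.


Step 1: Dynamic pressure q = 0.5 * 0.97 * 70.4^2 = 2403.7376 Pa
Step 2: Drag D = q * S * CD = 2403.7376 * 77.4 * 0.0786
Step 3: D = 14623.5 N

14623.5


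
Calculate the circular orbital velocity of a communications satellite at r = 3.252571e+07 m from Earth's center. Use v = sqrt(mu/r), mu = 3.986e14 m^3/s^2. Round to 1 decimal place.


Step 1: mu / r = 3.986e14 / 3.252571e+07 = 12254920.7996
Step 2: v = sqrt(12254920.7996) = 3500.7 m/s

3500.7


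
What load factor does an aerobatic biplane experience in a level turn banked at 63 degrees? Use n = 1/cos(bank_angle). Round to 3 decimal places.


Step 1: Convert 63 degrees to radians = 1.099557
Step 2: cos(63 deg) = 0.45399
Step 3: n = 1 / 0.45399 = 2.203

2.203


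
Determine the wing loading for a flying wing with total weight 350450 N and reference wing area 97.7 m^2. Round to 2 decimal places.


Step 1: Wing loading = W / S = 350450 / 97.7
Step 2: Wing loading = 3587.00 N/m^2

3587.00


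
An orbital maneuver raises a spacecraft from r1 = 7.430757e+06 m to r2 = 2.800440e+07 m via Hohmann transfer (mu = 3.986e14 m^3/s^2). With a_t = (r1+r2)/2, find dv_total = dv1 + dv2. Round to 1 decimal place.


Step 1: Transfer semi-major axis a_t = (7.430757e+06 + 2.800440e+07) / 2 = 1.771758e+07 m
Step 2: v1 (circular at r1) = sqrt(mu/r1) = 7324.06 m/s
Step 3: v_t1 = sqrt(mu*(2/r1 - 1/a_t)) = 9207.95 m/s
Step 4: dv1 = |9207.95 - 7324.06| = 1883.89 m/s
Step 5: v2 (circular at r2) = 3772.73 m/s, v_t2 = 2443.26 m/s
Step 6: dv2 = |3772.73 - 2443.26| = 1329.47 m/s
Step 7: Total delta-v = 1883.89 + 1329.47 = 3213.4 m/s

3213.4


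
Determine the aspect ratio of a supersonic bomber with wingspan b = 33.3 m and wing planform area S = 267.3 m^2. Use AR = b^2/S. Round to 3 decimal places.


Step 1: b^2 = 33.3^2 = 1108.89
Step 2: AR = 1108.89 / 267.3 = 4.148

4.148


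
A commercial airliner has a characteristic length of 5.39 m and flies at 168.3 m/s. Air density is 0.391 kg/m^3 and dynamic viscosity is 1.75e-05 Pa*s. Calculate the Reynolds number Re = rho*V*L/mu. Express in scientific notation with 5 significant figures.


Step 1: Numerator = rho * V * L = 0.391 * 168.3 * 5.39 = 354.690567
Step 2: Re = 354.690567 / 1.75e-05
Step 3: Re = 2.0268e+07

2.0268e+07


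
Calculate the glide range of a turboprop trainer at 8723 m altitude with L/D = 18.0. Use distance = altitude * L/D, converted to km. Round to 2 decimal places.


Step 1: Glide distance = altitude * L/D = 8723 * 18.0 = 157014.0 m
Step 2: Convert to km: 157014.0 / 1000 = 157.01 km

157.01


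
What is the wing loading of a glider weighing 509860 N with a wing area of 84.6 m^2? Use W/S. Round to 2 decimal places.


Step 1: Wing loading = W / S = 509860 / 84.6
Step 2: Wing loading = 6026.71 N/m^2

6026.71


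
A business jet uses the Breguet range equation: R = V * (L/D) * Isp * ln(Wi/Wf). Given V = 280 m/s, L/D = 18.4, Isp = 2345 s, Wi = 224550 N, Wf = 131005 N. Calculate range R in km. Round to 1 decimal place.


Step 1: Coefficient = V * (L/D) * Isp = 280 * 18.4 * 2345 = 12081440.0 m
Step 2: Wi/Wf = 224550 / 131005 = 1.714057
Step 3: ln(1.714057) = 0.538863
Step 4: R = 12081440.0 * 0.538863 = 6510239.9 m = 6510.2 km

6510.2


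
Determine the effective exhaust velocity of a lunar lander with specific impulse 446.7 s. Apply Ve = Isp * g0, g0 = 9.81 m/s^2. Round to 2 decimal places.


Step 1: Ve = Isp * g0 = 446.7 * 9.81
Step 2: Ve = 4382.13 m/s

4382.13


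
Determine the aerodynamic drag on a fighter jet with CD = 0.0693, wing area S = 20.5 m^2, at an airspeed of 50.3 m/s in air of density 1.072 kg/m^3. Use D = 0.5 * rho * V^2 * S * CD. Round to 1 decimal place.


Step 1: Dynamic pressure q = 0.5 * 1.072 * 50.3^2 = 1356.1282 Pa
Step 2: Drag D = q * S * CD = 1356.1282 * 20.5 * 0.0693
Step 3: D = 1926.6 N

1926.6


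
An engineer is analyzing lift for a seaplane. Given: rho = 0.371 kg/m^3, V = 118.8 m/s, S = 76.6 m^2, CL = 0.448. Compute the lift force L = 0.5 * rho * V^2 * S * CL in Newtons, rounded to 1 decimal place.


Step 1: Calculate dynamic pressure q = 0.5 * 0.371 * 118.8^2 = 0.5 * 0.371 * 14113.44 = 2618.0431 Pa
Step 2: Multiply by wing area and lift coefficient: L = 2618.0431 * 76.6 * 0.448
Step 3: L = 200542.103 * 0.448 = 89842.9 N

89842.9


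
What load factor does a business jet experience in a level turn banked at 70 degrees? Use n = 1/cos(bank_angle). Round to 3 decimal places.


Step 1: Convert 70 degrees to radians = 1.22173
Step 2: cos(70 deg) = 0.34202
Step 3: n = 1 / 0.34202 = 2.924

2.924


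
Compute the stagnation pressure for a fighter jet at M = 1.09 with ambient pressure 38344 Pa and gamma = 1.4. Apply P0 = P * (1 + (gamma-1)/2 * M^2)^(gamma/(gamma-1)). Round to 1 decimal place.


Step 1: (gamma-1)/2 * M^2 = 0.2 * 1.1881 = 0.23762
Step 2: 1 + 0.23762 = 1.23762
Step 3: Exponent gamma/(gamma-1) = 3.5
Step 4: P0 = 38344 * 1.23762^3.5 = 80863.6 Pa

80863.6


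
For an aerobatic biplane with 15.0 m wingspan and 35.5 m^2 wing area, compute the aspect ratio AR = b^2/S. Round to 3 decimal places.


Step 1: b^2 = 15.0^2 = 225.0
Step 2: AR = 225.0 / 35.5 = 6.338

6.338


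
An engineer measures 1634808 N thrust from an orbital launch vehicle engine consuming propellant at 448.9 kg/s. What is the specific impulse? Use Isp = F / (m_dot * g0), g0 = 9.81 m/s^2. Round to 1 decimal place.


Step 1: m_dot * g0 = 448.9 * 9.81 = 4403.71
Step 2: Isp = 1634808 / 4403.71 = 371.2 s

371.2


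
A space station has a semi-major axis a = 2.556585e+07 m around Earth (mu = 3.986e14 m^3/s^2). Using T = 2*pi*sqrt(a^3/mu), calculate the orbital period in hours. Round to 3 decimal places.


Step 1: a^3 / mu = 1.671016e+22 / 3.986e14 = 4.192214e+07
Step 2: sqrt(4.192214e+07) = 6474.7307 s
Step 3: T = 2*pi * 6474.7307 = 40681.93 s
Step 4: T in hours = 40681.93 / 3600 = 11.301 hours

11.301


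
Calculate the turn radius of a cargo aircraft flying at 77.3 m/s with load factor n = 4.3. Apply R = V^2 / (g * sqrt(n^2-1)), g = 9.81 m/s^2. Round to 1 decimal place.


Step 1: V^2 = 77.3^2 = 5975.29
Step 2: n^2 - 1 = 4.3^2 - 1 = 17.49
Step 3: sqrt(17.49) = 4.182105
Step 4: R = 5975.29 / (9.81 * 4.182105) = 145.6 m

145.6


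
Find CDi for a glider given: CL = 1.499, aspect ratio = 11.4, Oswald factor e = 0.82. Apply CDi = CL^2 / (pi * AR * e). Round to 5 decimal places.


Step 1: CL^2 = 1.499^2 = 2.247001
Step 2: pi * AR * e = 3.14159 * 11.4 * 0.82 = 29.367608
Step 3: CDi = 2.247001 / 29.367608 = 0.07651

0.07651


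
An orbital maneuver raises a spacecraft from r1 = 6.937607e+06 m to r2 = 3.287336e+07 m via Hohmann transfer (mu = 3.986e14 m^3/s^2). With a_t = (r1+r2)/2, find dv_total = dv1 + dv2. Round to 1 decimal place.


Step 1: Transfer semi-major axis a_t = (6.937607e+06 + 3.287336e+07) / 2 = 1.990548e+07 m
Step 2: v1 (circular at r1) = sqrt(mu/r1) = 7579.91 m/s
Step 3: v_t1 = sqrt(mu*(2/r1 - 1/a_t)) = 9740.91 m/s
Step 4: dv1 = |9740.91 - 7579.91| = 2161.0 m/s
Step 5: v2 (circular at r2) = 3482.14 m/s, v_t2 = 2055.73 m/s
Step 6: dv2 = |3482.14 - 2055.73| = 1426.42 m/s
Step 7: Total delta-v = 2161.0 + 1426.42 = 3587.4 m/s

3587.4


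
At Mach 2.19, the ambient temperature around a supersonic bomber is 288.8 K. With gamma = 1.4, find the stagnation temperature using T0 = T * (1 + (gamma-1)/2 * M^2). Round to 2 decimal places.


Step 1: (gamma-1)/2 = 0.2
Step 2: M^2 = 4.7961
Step 3: 1 + 0.2 * 4.7961 = 1.95922
Step 4: T0 = 288.8 * 1.95922 = 565.82 K

565.82


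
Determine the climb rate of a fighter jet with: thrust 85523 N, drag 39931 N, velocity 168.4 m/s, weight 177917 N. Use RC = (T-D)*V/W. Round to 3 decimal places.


Step 1: Excess thrust = T - D = 85523 - 39931 = 45592 N
Step 2: Excess power = 45592 * 168.4 = 7677692.8 W
Step 3: RC = 7677692.8 / 177917 = 43.153 m/s

43.153


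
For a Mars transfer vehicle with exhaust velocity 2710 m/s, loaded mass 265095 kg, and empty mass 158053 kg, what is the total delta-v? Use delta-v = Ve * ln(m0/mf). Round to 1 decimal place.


Step 1: Mass ratio m0/mf = 265095 / 158053 = 1.677254
Step 2: ln(1.677254) = 0.517158
Step 3: delta-v = 2710 * 0.517158 = 1401.5 m/s

1401.5


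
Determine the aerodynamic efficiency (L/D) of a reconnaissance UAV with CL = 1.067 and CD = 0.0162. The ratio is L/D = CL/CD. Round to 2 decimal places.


Step 1: L/D = CL / CD = 1.067 / 0.0162
Step 2: L/D = 65.86

65.86


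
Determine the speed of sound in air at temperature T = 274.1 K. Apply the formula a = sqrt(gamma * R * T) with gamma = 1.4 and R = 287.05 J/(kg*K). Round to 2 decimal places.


Step 1: gamma * R * T = 1.4 * 287.05 * 274.1 = 110152.567
Step 2: a = sqrt(110152.567) = 331.89 m/s

331.89


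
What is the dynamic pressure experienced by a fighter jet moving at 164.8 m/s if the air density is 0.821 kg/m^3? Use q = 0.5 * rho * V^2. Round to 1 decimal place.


Step 1: V^2 = 164.8^2 = 27159.04
Step 2: q = 0.5 * 0.821 * 27159.04
Step 3: q = 11148.8 Pa

11148.8
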